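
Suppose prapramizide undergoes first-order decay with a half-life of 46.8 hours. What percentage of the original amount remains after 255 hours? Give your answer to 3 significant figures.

2.29%

n = 255/46.8 ≈ 5.4487 half-lives.
Fraction remaining = (1/2)^5.4487 ≈ 0.022897, i.e. 2.2897%.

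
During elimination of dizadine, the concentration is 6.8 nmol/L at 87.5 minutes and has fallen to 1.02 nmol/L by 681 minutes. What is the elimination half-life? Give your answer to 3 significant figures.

217 minutes

Over Δt = 681 − 87.5 = 593.5 minutes, the level fell by a factor of 6.8/1.02 ≈ 6.6667.
n = log₂(6.6667) ≈ 2.737 half-lives, so t½ = 593.5/2.737 ≈ 216.85 minutes.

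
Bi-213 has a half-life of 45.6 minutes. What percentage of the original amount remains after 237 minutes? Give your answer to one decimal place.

2.7%

n = 237/45.6 ≈ 5.1974 half-lives.
Fraction remaining = (1/2)^5.1974 ≈ 0.027254, i.e. 2.7254%.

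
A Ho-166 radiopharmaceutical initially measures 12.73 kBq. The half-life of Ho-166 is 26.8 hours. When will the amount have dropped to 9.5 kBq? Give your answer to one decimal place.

Fraction remaining = 9.5/12.73 ≈ 0.74627.
n = log₂(12.73/9.5) = ln(1.34)/ln 2 ≈ 0.42223 half-lives.
t = n × t½ = 0.42223 × 26.8 ≈ 11.316 hours.

11.3 hours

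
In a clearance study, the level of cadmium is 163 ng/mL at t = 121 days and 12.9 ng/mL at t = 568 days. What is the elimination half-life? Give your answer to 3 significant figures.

Over Δt = 568 − 121 = 447 days, the level fell by a factor of 163/12.9 ≈ 12.636.
n = log₂(12.636) ≈ 3.6594 half-lives, so t½ = 447/3.6594 ≈ 122.15 days.

122 days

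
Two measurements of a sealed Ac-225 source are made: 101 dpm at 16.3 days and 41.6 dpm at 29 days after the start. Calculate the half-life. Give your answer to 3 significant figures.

9.92 days

Over Δt = 29 − 16.3 = 12.7 days, the level fell by a factor of 101/41.6 ≈ 2.4279.
n = log₂(2.4279) ≈ 1.2797 half-lives, so t½ = 12.7/1.2797 ≈ 9.9242 days.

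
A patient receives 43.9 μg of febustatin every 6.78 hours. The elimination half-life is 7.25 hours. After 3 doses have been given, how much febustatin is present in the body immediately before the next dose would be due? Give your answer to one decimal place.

The 3 doses were given 20.34, 13.56, 6.78 hours ago.
Total = 43.9·(1/2)^(20.34/7.25) + 43.9·(1/2)^(13.56/7.25) + 43.9·(1/2)^(6.78/7.25)
      = 6.2794 + 12.007 + 22.959 ≈ 41.245 μg.

41.2 μg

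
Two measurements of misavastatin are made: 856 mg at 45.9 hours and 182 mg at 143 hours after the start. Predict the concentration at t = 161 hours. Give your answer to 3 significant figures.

Over Δt = 143 − 45.9 = 97.1 hours, the level fell by a factor of 856/182 ≈ 4.7033.
n = log₂(4.7033) ≈ 2.2337 half-lives, so t½ = 97.1/2.2337 ≈ 43.471 hours.
From t = 143 to t = 161: 182 × (1/2)^((161−143)/43.471) ≈ 136.59 mg.

137 mg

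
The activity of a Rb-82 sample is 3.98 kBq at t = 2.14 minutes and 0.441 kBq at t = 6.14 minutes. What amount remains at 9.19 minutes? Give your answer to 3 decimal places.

Over Δt = 6.14 − 2.14 = 4 minutes, the level fell by a factor of 3.98/0.441 ≈ 9.0249.
n = log₂(9.0249) ≈ 3.1739 half-lives, so t½ = 4/3.1739 ≈ 1.2603 minutes.
From t = 6.14 to t = 9.19: 0.441 × (1/2)^((9.19−6.14)/1.2603) ≈ 0.082397 kBq.

0.082 kBq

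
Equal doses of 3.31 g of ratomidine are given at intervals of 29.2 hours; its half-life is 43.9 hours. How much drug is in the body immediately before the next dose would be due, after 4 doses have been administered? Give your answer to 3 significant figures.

4.76 g

The 4 doses were given 116.8, 87.6, 58.4, 29.2 hours ago.
Total = 3.31·(1/2)^(116.8/43.9) + 3.31·(1/2)^(87.6/43.9) + 3.31·(1/2)^(58.4/43.9) + 3.31·(1/2)^(29.2/43.9)
      = 0.52349 + 0.83012 + 1.3163 + 2.0874 ≈ 4.7573 g.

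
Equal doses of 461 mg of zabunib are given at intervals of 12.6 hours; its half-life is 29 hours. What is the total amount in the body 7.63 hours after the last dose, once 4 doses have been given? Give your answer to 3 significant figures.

1030 mg

The 4 doses were given 45.43, 32.83, 20.23, 7.63 hours ago.
Total = 461·(1/2)^(45.43/29) + 461·(1/2)^(32.83/29) + 461·(1/2)^(20.23/29) + 461·(1/2)^(7.63/29)
      = 155.64 + 210.34 + 284.25 + 384.15 ≈ 1034.4 mg.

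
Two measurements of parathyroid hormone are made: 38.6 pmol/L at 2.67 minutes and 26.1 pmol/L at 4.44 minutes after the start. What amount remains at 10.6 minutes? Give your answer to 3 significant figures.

Over Δt = 4.44 − 2.67 = 1.77 minutes, the level fell by a factor of 38.6/26.1 ≈ 1.4789.
n = log₂(1.4789) ≈ 0.56455 half-lives, so t½ = 1.77/0.56455 ≈ 3.1352 minutes.
From t = 4.44 to t = 10.6: 26.1 × (1/2)^((10.6−4.44)/3.1352) ≈ 6.6863 pmol/L.

6.69 pmol/L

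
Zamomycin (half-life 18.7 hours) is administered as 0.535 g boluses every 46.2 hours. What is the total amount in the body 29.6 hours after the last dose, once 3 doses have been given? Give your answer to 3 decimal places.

0.217 g

The 3 doses were given 122, 75.8, 29.6 hours ago.
Total = 0.535·(1/2)^(122/18.7) + 0.535·(1/2)^(75.8/18.7) + 0.535·(1/2)^(29.6/18.7)
      = 0.0058132 + 0.032221 + 0.17859 ≈ 0.21662 g.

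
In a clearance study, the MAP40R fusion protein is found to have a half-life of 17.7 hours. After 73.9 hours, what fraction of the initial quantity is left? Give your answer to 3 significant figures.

n = 73.9/17.7 ≈ 4.1751 half-lives.
Fraction remaining = (1/2)^4.1751 ≈ 0.055355.

0.0554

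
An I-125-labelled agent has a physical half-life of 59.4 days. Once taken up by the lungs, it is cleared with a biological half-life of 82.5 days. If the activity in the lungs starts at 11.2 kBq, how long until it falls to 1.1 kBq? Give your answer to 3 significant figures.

116 days

1/t_eff = 1/t_phys + 1/t_biol = 1/59.4 + 1/82.5 = 0.028956 per day.
t_eff = 59.4 × 82.5 / (59.4 + 82.5) ≈ 34.535 days.
n = log₂(11.2/1.1) ≈ 3.3479; t = 3.3479 × 34.535 ≈ 115.62 days.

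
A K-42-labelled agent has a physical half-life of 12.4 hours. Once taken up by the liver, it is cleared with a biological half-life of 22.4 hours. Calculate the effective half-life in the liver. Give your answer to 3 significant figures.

7.98 hours

1/t_eff = 1/t_phys + 1/t_biol = 1/12.4 + 1/22.4 = 0.12529 per hour.
t_eff = 12.4 × 22.4 / (12.4 + 22.4) ≈ 7.9816 hours.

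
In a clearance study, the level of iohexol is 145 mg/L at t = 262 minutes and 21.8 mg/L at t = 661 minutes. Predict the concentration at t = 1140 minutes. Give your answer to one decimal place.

2.2 mg/L

Over Δt = 661 − 262 = 399 minutes, the level fell by a factor of 145/21.8 ≈ 6.6514.
n = log₂(6.6514) ≈ 2.7337 half-lives, so t½ = 399/2.7337 ≈ 145.96 minutes.
From t = 661 to t = 1140: 21.8 × (1/2)^((1140−661)/145.96) ≈ 2.2416 mg/L.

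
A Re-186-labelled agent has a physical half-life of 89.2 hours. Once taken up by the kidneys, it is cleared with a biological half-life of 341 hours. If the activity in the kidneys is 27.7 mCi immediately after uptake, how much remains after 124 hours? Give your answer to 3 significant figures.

8.21 mCi

1/t_eff = 1/t_phys + 1/t_biol = 1/89.2 + 1/341 = 0.014143 per hour.
t_eff = 89.2 × 341 / (89.2 + 341) ≈ 70.705 hours.
Remaining = 27.7 × (1/2)^(124/70.705) = 27.7 × (1/2)^1.7538 ≈ 8.2138 mCi.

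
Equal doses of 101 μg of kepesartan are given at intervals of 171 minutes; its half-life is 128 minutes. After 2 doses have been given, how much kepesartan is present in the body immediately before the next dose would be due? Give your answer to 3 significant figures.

55.9 μg

The 2 doses were given 342, 171 minutes ago.
Total = 101·(1/2)^(342/128) + 101·(1/2)^(171/128)
      = 15.849 + 40.01 ≈ 55.859 μg.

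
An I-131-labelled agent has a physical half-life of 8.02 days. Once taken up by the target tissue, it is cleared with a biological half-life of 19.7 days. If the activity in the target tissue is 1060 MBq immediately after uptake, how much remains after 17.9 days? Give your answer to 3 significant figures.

1/t_eff = 1/t_phys + 1/t_biol = 1/8.02 + 1/19.7 = 0.17545 per day.
t_eff = 8.02 × 19.7 / (8.02 + 19.7) ≈ 5.6996 days.
Remaining = 1060 × (1/2)^(17.9/5.6996) = 1060 × (1/2)^3.1405 ≈ 120.2 MBq.

120 MBq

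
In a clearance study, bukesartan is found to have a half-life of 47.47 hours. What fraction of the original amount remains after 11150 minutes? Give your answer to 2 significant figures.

11150 minutes = 185.833 hours.
n = 185.833/47.47 ≈ 3.9148 half-lives.
Fraction remaining = (1/2)^3.9148 ≈ 0.066304.

0.066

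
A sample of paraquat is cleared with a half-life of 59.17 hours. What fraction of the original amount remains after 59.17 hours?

0.5

n = 59.17/59.17 ≈ 1 half-life.
Fraction remaining = (1/2)^1 ≈ 0.5.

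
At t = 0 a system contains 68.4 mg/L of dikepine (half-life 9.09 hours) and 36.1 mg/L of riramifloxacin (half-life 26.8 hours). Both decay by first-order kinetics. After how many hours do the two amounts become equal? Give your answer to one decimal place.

12.7 hours

Set 68.4·(1/2)^(t/9.09) = 36.1·(1/2)^(t/26.8).
Taking log₂: log₂(68.4/36.1) = t·(1/9.09 − 1/26.8).
log₂(1.8947) = 0.922; 1/9.09 − 1/26.8 = 0.072698.
t = 0.922 / 0.072698 ≈ 12.683 hours.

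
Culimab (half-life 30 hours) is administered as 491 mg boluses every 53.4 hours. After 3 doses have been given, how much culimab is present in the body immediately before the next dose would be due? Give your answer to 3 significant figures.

The 3 doses were given 160.2, 106.8, 53.4 hours ago.
Total = 491·(1/2)^(160.2/30) + 491·(1/2)^(106.8/30) + 491·(1/2)^(53.4/30)
      = 12.122 + 41.631 + 142.97 ≈ 196.72 mg.

197 mg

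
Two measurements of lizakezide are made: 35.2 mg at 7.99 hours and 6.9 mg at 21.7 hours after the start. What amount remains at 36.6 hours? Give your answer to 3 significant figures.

Over Δt = 21.7 − 7.99 = 13.71 hours, the level fell by a factor of 35.2/6.9 ≈ 5.1014.
n = log₂(5.1014) ≈ 2.3509 half-lives, so t½ = 13.71/2.3509 ≈ 5.8318 hours.
From t = 21.7 to t = 36.6: 6.9 × (1/2)^((36.6−21.7)/5.8318) ≈ 1.1742 mg.

1.17 mg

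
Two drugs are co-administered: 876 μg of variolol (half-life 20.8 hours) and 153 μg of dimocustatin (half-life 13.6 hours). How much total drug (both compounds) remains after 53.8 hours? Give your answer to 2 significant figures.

160 μg

variolol: 876 × (1/2)^(53.8/20.8) = 876 × (1/2)^2.5865 ≈ 145.84 μg.
dimocustatin: 153 × (1/2)^(53.8/13.6) = 153 × (1/2)^3.9559 ≈ 9.8594 μg.
Total = 145.84 + 9.8594 ≈ 155.7 μg.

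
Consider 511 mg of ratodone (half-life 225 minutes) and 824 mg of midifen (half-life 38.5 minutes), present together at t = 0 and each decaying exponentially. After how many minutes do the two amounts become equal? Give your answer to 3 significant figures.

Set 511·(1/2)^(t/225) = 824·(1/2)^(t/38.5).
Taking log₂: log₂(511/824) = t·(1/225 − 1/38.5).
log₂(0.62015) = -0.68932; 1/225 − 1/38.5 = -0.02153.
t = -0.68932 / -0.02153 ≈ 32.017 minutes.

32.0 minutes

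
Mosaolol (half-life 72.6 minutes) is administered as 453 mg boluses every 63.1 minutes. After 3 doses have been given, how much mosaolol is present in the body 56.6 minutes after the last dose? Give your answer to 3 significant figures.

The 3 doses were given 182.8, 119.7, 56.6 minutes ago.
Total = 453·(1/2)^(182.8/72.6) + 453·(1/2)^(119.7/72.6) + 453·(1/2)^(56.6/72.6)
      = 79.092 + 144.47 + 263.88 ≈ 487.44 mg.

487 mg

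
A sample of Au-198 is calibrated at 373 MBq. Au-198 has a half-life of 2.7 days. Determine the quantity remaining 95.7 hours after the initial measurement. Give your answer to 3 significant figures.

134 MBq

Convert the elapsed time: 95.7 hours = 3.9875 days.
Number of half-lives: n = 3.9875/2.7 ≈ 1.4769.
Remaining = 373 × (1/2)^1.4769 = 373 × 0.35927 ≈ 134.01 MBq.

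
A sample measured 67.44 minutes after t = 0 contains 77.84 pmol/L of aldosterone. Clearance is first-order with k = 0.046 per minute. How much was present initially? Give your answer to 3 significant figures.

1730 pmol/L

t½ = ln 2 / k = 0.69315 / 0.046 ≈ 15.068 minutes.
Number of half-lives elapsed: n = 67.44/15.068 ≈ 4.4756.
A₀ = A × 2^n = 77.84 × 2^4.4756 = 77.84 × 22.248 ≈ 1731.8 pmol/L.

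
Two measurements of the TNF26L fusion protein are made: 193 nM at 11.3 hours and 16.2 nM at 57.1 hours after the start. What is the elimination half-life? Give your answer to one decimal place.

Over Δt = 57.1 − 11.3 = 45.8 hours, the level fell by a factor of 193/16.2 ≈ 11.914.
n = log₂(11.914) ≈ 3.5745 half-lives, so t½ = 45.8/3.5745 ≈ 12.813 hours.

12.8 hours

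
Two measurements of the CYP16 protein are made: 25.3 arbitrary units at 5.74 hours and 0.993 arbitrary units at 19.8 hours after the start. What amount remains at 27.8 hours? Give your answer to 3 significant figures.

Over Δt = 19.8 − 5.74 = 14.06 hours, the level fell by a factor of 25.3/0.993 ≈ 25.478.
n = log₂(25.478) ≈ 4.6712 half-lives, so t½ = 14.06/4.6712 ≈ 3.0099 hours.
From t = 19.8 to t = 27.8: 0.993 × (1/2)^((27.8−19.8)/3.0099) ≈ 0.15734 arbitrary units.

0.157 arbitrary units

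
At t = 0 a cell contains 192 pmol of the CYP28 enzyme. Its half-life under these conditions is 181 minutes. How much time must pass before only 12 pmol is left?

12/192 = 1/16, so 4 half-lives have elapsed.
t = 4 × 181 = 724 minutes.

724 minutes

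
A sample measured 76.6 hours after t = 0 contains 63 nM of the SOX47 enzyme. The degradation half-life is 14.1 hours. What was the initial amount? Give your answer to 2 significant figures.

2700 nM

Number of half-lives elapsed: n = 76.6/14.1 ≈ 5.4326.
A₀ = A × 2^n = 63 × 2^5.4326 = 63 × 43.19 ≈ 2721 nM.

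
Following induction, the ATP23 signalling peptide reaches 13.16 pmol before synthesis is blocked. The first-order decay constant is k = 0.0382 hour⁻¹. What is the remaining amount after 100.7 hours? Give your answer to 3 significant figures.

t½ = ln 2 / k = 0.69315 / 0.0382 ≈ 18.145 hours.
Number of half-lives: n = 100.7/18.145 ≈ 5.5497.
Remaining = 13.16 × (1/2)^5.5497 = 13.16 × 0.021349 ≈ 0.28096 pmol.

0.281 pmol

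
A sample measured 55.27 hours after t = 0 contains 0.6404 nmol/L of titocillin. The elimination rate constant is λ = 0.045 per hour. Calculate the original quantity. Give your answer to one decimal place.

7.7 nmol/L

t½ = ln 2 / λ = 0.69315 / 0.045 ≈ 15.403 hours.
Number of half-lives elapsed: n = 55.27/15.403 ≈ 3.5882.
A₀ = A × 2^n = 0.6404 × 2^3.5882 = 0.6404 × 12.027 ≈ 7.7021 nmol/L.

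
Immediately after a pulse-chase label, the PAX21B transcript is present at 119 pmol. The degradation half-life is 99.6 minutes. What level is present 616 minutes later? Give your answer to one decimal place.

1.6 pmol

Number of half-lives: n = 616/99.6 ≈ 6.1847.
Remaining = 119 × (1/2)^6.1847 = 119 × 0.013747 ≈ 1.6359 pmol.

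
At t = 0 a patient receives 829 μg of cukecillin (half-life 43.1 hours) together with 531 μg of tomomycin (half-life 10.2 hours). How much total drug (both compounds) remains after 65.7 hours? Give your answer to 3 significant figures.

294 μg

cukecillin: 829 × (1/2)^(65.7/43.1) = 829 × (1/2)^1.5244 ≈ 288.19 μg.
tomomycin: 531 × (1/2)^(65.7/10.2) = 531 × (1/2)^6.4412 ≈ 6.1109 μg.
Total = 288.19 + 6.1109 ≈ 294.3 μg.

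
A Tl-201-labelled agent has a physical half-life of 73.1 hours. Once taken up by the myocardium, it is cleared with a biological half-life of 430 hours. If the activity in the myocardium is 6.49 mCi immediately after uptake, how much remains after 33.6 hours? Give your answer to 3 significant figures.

1/t_eff = 1/t_phys + 1/t_biol = 1/73.1 + 1/430 = 0.016005 per hour.
t_eff = 73.1 × 430 / (73.1 + 430) ≈ 62.479 hours.
Remaining = 6.49 × (1/2)^(33.6/62.479) = 6.49 × (1/2)^0.53778 ≈ 4.4705 mCi.

4.47 mCi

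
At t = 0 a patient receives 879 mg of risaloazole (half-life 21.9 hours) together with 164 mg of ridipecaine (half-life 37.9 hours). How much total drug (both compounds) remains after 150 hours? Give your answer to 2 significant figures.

18 mg

risaloazole: 879 × (1/2)^(150/21.9) = 879 × (1/2)^6.8493 ≈ 7.6232 mg.
ridipecaine: 164 × (1/2)^(150/37.9) = 164 × (1/2)^3.9578 ≈ 10.554 mg.
Total = 7.6232 + 10.554 ≈ 18.178 mg.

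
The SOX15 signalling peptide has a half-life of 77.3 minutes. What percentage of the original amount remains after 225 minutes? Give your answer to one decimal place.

13.3%

n = 225/77.3 ≈ 2.9107 half-lives.
Fraction remaining = (1/2)^2.9107 ≈ 0.13298, i.e. 13.298%.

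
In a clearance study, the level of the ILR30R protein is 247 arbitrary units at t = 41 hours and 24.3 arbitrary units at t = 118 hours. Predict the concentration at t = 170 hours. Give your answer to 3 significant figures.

5.08 arbitrary units

Over Δt = 118 − 41 = 77 hours, the level fell by a factor of 247/24.3 ≈ 10.165.
n = log₂(10.165) ≈ 3.3455 half-lives, so t½ = 77/3.3455 ≈ 23.016 hours.
From t = 118 to t = 170: 24.3 × (1/2)^((170−118)/23.016) ≈ 5.0757 arbitrary units.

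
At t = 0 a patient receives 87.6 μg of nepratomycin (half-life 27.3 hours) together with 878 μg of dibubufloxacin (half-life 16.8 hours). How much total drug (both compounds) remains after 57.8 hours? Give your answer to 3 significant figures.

nepratomycin: 87.6 × (1/2)^(57.8/27.3) = 87.6 × (1/2)^2.1172 ≈ 20.191 μg.
dibubufloxacin: 878 × (1/2)^(57.8/16.8) = 878 × (1/2)^3.4405 ≈ 80.874 μg.
Total = 20.191 + 80.874 ≈ 101.06 μg.

101 μg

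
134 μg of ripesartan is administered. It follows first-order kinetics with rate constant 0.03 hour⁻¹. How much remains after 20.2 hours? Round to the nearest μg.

t½ = ln 2 / k = 0.69315 / 0.03 ≈ 23.105 hours.
Number of half-lives: n = 20.2/23.105 ≈ 0.87427.
Remaining = 134 × (1/2)^0.87427 = 134 × 0.54553 ≈ 73.101 μg.

73 μg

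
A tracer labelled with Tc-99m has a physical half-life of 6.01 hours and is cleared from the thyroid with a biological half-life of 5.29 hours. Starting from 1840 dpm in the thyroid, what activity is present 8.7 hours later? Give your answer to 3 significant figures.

1/t_eff = 1/t_phys + 1/t_biol = 1/6.01 + 1/5.29 = 0.35543 per hour.
t_eff = 6.01 × 5.29 / (6.01 + 5.29) ≈ 2.8135 hours.
Remaining = 1840 × (1/2)^(8.7/2.8135) = 1840 × (1/2)^3.0922 ≈ 215.76 dpm.

216 dpm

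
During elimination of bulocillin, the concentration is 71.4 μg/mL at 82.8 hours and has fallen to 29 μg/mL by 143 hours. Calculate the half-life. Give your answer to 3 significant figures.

Over Δt = 143 − 82.8 = 60.2 hours, the level fell by a factor of 71.4/29 ≈ 2.4621.
n = log₂(2.4621) ≈ 1.2999 half-lives, so t½ = 60.2/1.2999 ≈ 46.312 hours.

46.3 hours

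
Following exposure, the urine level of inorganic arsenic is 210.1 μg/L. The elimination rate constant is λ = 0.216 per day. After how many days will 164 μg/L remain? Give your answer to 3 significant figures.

t½ = ln 2 / λ = 0.69315 / 0.216 ≈ 3.209 days.
Fraction remaining = 164/210.1 ≈ 0.78058.
n = log₂(210.1/164) = ln(1.2811)/ln 2 ≈ 0.35738 half-lives.
t = n × t½ = 0.35738 × 3.209 ≈ 1.1468 days.

1.15 days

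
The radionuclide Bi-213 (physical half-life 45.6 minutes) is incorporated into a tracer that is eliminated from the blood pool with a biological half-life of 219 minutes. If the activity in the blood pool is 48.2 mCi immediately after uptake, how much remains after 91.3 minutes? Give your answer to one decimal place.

1/t_eff = 1/t_phys + 1/t_biol = 1/45.6 + 1/219 = 0.026496 per minute.
t_eff = 45.6 × 219 / (45.6 + 219) ≈ 37.741 minutes.
Remaining = 48.2 × (1/2)^(91.3/37.741) = 48.2 × (1/2)^2.4191 ≈ 9.0122 mCi.

9.0 mCi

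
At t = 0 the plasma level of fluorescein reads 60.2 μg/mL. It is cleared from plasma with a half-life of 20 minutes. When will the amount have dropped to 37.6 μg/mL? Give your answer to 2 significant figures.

14 minutes

Fraction remaining = 37.6/60.2 ≈ 0.62458.
n = log₂(60.2/37.6) = ln(1.6011)/ln 2 ≈ 0.67903 half-lives.
t = n × t½ = 0.67903 × 20 ≈ 13.581 minutes.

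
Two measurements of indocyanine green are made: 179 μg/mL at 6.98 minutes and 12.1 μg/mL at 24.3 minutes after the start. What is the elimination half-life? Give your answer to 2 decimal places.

4.46 minutes

Over Δt = 24.3 − 6.98 = 17.32 minutes, the level fell by a factor of 179/12.1 ≈ 14.793.
n = log₂(14.793) ≈ 3.8869 half-lives, so t½ = 17.32/3.8869 ≈ 4.456 minutes.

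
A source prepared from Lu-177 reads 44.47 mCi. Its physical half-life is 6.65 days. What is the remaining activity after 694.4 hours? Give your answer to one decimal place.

2.2 mCi

Convert the elapsed time: 694.4 hours = 28.9333 days.
Number of half-lives: n = 28.9333/6.65 ≈ 4.3509.
Remaining = 44.47 × (1/2)^4.3509 = 44.47 × 0.049007 ≈ 2.1793 mCi.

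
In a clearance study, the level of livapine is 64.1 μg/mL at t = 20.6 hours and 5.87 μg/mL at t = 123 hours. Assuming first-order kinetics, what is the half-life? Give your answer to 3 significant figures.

29.7 hours

Over Δt = 123 − 20.6 = 102.4 hours, the level fell by a factor of 64.1/5.87 ≈ 10.92.
n = log₂(10.92) ≈ 3.4489 half-lives, so t½ = 102.4/3.4489 ≈ 29.691 hours.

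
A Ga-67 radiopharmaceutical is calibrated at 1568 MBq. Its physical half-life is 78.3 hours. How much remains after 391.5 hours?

49 MBq

Elapsed time is 5 half-lives (391.5/78.3).
Each half-life halves the amount: 1568 × (1/2)^5 = 1568/32 = 49 MBq.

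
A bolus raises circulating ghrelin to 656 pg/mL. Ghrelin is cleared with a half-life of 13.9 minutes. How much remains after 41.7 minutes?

Elapsed time is 3 half-lives (41.7/13.9).
Each half-life halves the amount: 656 × (1/2)^3 = 656/8 = 82 pg/mL.

82 pg/mL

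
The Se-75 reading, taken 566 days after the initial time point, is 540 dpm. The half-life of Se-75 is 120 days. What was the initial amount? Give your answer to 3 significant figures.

Number of half-lives elapsed: n = 566/120 ≈ 4.7167.
A₀ = A × 2^n = 540 × 2^4.7167 = 540 × 26.294 ≈ 14199 dpm.

14200 dpm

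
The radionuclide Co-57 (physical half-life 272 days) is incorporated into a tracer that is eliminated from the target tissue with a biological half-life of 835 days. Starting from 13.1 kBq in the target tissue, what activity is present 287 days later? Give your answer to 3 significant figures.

4.97 kBq

1/t_eff = 1/t_phys + 1/t_biol = 1/272 + 1/835 = 0.0048741 per day.
t_eff = 272 × 835 / (272 + 835) ≈ 205.17 days.
Remaining = 13.1 × (1/2)^(287/205.17) = 13.1 × (1/2)^1.3989 ≈ 4.9679 kBq.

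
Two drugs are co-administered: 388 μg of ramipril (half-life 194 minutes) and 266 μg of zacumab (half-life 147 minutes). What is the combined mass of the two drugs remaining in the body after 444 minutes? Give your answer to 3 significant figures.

112 μg

ramipril: 388 × (1/2)^(444/194) = 388 × (1/2)^2.2887 ≈ 79.41 μg.
zacumab: 266 × (1/2)^(444/147) = 266 × (1/2)^3.0204 ≈ 32.783 μg.
Total = 79.41 + 32.783 ≈ 112.19 μg.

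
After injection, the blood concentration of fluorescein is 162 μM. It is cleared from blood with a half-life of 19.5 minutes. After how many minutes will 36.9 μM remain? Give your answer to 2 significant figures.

42 minutes

Fraction remaining = 36.9/162 ≈ 0.22778.
n = log₂(162/36.9) = ln(4.3902)/ln 2 ≈ 2.1343 half-lives.
t = n × t½ = 2.1343 × 19.5 ≈ 41.619 minutes.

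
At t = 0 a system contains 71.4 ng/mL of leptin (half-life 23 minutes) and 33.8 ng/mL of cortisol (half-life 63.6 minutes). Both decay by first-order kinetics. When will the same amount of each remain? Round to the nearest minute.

39 minutes

Set 71.4·(1/2)^(t/23) = 33.8·(1/2)^(t/63.6).
Taking log₂: log₂(71.4/33.8) = t·(1/23 − 1/63.6).
log₂(2.1124) = 1.0789; 1/23 − 1/63.6 = 0.027755.
t = 1.0789 / 0.027755 ≈ 38.872 minutes.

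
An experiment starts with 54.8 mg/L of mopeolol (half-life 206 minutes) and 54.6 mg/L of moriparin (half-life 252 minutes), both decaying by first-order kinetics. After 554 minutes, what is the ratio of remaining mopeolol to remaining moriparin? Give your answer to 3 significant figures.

mopeolol: 54.8 × (1/2)^(554/206) = 54.8 × (1/2)^2.6893 ≈ 8.496 mg/L.
moriparin: 54.6 × (1/2)^(554/252) = 54.6 × (1/2)^2.1984 ≈ 11.896 mg/L.
Ratio ≈ 8.496 / 11.896 ≈ 0.71418.

0.714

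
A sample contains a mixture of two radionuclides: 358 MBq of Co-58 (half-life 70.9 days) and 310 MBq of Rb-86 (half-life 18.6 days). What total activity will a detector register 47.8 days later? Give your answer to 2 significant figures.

280 MBq

Co-58: 358 × (1/2)^(47.8/70.9) = 358 × (1/2)^0.67419 ≈ 224.35 MBq.
Rb-86: 310 × (1/2)^(47.8/18.6) = 310 × (1/2)^2.5699 ≈ 52.209 MBq.
Total = 224.35 + 52.209 ≈ 276.56 MBq.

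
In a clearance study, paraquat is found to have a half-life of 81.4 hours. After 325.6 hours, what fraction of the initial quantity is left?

n = 325.6/81.4 ≈ 4 half-lives.
Fraction remaining = (1/2)^4 ≈ 0.0625.

0.0625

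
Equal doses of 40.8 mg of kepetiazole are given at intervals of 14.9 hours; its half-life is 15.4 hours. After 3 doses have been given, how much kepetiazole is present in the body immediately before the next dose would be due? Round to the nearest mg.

The 3 doses were given 44.7, 29.8, 14.9 hours ago.
Total = 40.8·(1/2)^(44.7/15.4) + 40.8·(1/2)^(29.8/15.4) + 40.8·(1/2)^(14.9/15.4)
      = 5.4562 + 10.67 + 20.864 ≈ 36.99 mg.

37 mg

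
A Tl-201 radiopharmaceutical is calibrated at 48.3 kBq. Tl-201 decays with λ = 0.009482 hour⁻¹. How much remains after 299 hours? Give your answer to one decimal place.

t½ = ln 2 / λ = 0.69315 / 0.009482 ≈ 73.101 hours.
Number of half-lives: n = 299/73.101 ≈ 4.0902.
Remaining = 48.3 × (1/2)^4.0902 = 48.3 × 0.058712 ≈ 2.8358 kBq.

2.8 kBq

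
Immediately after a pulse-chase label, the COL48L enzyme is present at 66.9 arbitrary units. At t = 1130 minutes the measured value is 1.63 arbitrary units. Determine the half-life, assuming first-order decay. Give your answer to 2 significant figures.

210 minutes

A/A₀ = 1.63/66.9 ≈ 0.024365.
n = log₂(41.043) ≈ 5.3591 half-lives elapsed in 1130 minutes.
t½ = 1130/5.3591 ≈ 210.86 minutes.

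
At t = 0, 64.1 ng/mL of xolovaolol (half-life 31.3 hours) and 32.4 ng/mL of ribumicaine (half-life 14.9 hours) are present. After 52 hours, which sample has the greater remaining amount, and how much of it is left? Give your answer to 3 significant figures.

xolovaolol, 20.3 ng/mL

xolovaolol: 64.1 × (1/2)^1.6613 ≈ 20.265 ng/mL.
ribumicaine: 32.4 × (1/2)^3.4899 ≈ 2.8838 ng/mL.
Xolovaolol has more remaining, at ≈ 20.265 ng/mL.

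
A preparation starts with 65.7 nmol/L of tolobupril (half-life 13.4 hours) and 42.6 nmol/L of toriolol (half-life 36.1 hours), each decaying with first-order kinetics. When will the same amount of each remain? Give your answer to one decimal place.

Set 65.7·(1/2)^(t/13.4) = 42.6·(1/2)^(t/36.1).
Taking log₂: log₂(65.7/42.6) = t·(1/13.4 − 1/36.1).
log₂(1.5423) = 0.62504; 1/13.4 − 1/36.1 = 0.046926.
t = 0.62504 / 0.046926 ≈ 13.32 hours.

13.3 hours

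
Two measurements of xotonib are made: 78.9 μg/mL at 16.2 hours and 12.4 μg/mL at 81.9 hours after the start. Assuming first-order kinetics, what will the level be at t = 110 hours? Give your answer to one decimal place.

5.6 μg/mL

Over Δt = 81.9 − 16.2 = 65.7 hours, the level fell by a factor of 78.9/12.4 ≈ 6.3629.
n = log₂(6.3629) ≈ 2.6697 half-lives, so t½ = 65.7/2.6697 ≈ 24.61 hours.
From t = 81.9 to t = 110: 12.4 × (1/2)^((110−81.9)/24.61) ≈ 5.6195 μg/mL.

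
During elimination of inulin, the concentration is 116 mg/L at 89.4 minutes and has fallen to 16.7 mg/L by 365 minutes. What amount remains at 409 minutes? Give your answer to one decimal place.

12.3 mg/L

Over Δt = 365 − 89.4 = 275.6 minutes, the level fell by a factor of 116/16.7 ≈ 6.9461.
n = log₂(6.9461) ≈ 2.7962 half-lives, so t½ = 275.6/2.7962 ≈ 98.562 minutes.
From t = 365 to t = 409: 16.7 × (1/2)^((409−365)/98.562) ≈ 12.255 mg/L.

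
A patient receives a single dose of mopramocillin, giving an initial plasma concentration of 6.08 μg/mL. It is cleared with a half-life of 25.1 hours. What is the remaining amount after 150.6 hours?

Elapsed time is 6 half-lives (150.6/25.1).
Each half-life halves the amount: 6.08 × (1/2)^6 = 6.08/64 = 0.095 μg/mL.

0.095 μg/mL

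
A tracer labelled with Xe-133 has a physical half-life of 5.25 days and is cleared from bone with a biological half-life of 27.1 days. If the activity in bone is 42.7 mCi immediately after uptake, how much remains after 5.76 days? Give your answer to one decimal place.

17.2 mCi

1/t_eff = 1/t_phys + 1/t_biol = 1/5.25 + 1/27.1 = 0.22738 per day.
t_eff = 5.25 × 27.1 / (5.25 + 27.1) ≈ 4.398 days.
Remaining = 42.7 × (1/2)^(5.76/4.398) = 42.7 × (1/2)^1.3097 ≈ 17.226 mCi.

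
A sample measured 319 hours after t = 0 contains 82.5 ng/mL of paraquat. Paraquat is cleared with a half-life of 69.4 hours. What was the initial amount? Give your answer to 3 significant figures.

2000 ng/mL

Number of half-lives elapsed: n = 319/69.4 ≈ 4.5965.
A₀ = A × 2^n = 82.5 × 2^4.5965 = 82.5 × 24.193 ≈ 1996 ng/mL.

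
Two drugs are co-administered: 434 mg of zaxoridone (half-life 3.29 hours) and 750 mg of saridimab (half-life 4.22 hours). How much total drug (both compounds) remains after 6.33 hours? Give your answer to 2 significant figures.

380 mg

zaxoridone: 434 × (1/2)^(6.33/3.29) = 434 × (1/2)^1.924 ≈ 114.37 mg.
saridimab: 750 × (1/2)^(6.33/4.22) = 750 × (1/2)^1.5 ≈ 265.17 mg.
Total = 114.37 + 265.17 ≈ 379.53 mg.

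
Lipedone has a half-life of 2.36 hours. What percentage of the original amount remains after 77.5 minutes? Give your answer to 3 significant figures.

68.4%

77.5 minutes = 1.29167 hours.
n = 1.29167/2.36 ≈ 0.54732 half-lives.
Fraction remaining = (1/2)^0.54732 ≈ 0.68429, i.e. 68.429%.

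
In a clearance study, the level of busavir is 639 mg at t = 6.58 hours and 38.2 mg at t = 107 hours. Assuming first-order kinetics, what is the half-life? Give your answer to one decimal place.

Over Δt = 107 − 6.58 = 100.42 hours, the level fell by a factor of 639/38.2 ≈ 16.728.
n = log₂(16.728) ≈ 4.0642 half-lives, so t½ = 100.42/4.0642 ≈ 24.709 hours.

24.7 hours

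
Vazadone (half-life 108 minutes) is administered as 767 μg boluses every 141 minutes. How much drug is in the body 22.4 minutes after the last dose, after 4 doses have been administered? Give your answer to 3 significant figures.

1090 μg

The 4 doses were given 445.4, 304.4, 163.4, 22.4 minutes ago.
Total = 767·(1/2)^(445.4/108) + 767·(1/2)^(304.4/108) + 767·(1/2)^(163.4/108) + 767·(1/2)^(22.4/108)
      = 43.987 + 108.73 + 268.75 + 664.29 ≈ 1085.8 μg.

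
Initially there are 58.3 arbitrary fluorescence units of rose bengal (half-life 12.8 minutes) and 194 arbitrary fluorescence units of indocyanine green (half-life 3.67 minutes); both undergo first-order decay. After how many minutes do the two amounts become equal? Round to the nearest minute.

9 minutes

Set 58.3·(1/2)^(t/12.8) = 194·(1/2)^(t/3.67).
Taking log₂: log₂(58.3/194) = t·(1/12.8 − 1/3.67).
log₂(0.30052) = -1.7345; 1/12.8 − 1/3.67 = -0.19435.
t = -1.7345 / -0.19435 ≈ 8.9244 minutes.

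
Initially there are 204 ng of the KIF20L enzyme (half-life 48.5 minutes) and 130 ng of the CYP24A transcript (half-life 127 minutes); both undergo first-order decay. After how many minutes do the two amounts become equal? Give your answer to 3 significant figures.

Set 204·(1/2)^(t/48.5) = 130·(1/2)^(t/127).
Taking log₂: log₂(204/130) = t·(1/48.5 − 1/127).
log₂(1.5692) = 0.65006; 1/48.5 − 1/127 = 0.012745.
t = 0.65006 / 0.012745 ≈ 51.007 minutes.

51.0 minutes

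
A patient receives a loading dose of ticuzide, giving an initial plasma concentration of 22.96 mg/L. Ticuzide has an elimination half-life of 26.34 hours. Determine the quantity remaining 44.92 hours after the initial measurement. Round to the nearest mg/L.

7 mg/L

Number of half-lives: n = 44.92/26.34 ≈ 1.7054.
Remaining = 22.96 × (1/2)^1.7054 = 22.96 × 0.30664 ≈ 7.0404 mg/L.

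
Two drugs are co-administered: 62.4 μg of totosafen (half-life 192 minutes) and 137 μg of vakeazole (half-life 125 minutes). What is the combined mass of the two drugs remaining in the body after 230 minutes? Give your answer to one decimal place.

65.5 μg

totosafen: 62.4 × (1/2)^(230/192) = 62.4 × (1/2)^1.1979 ≈ 27.2 μg.
vakeazole: 137 × (1/2)^(230/125) = 137 × (1/2)^1.84 ≈ 38.267 μg.
Total = 27.2 + 38.267 ≈ 65.468 μg.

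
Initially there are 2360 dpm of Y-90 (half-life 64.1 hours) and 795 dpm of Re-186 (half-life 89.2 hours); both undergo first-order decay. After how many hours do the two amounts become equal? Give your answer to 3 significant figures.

358 hours

Set 2360·(1/2)^(t/64.1) = 795·(1/2)^(t/89.2).
Taking log₂: log₂(2360/795) = t·(1/64.1 − 1/89.2).
log₂(2.9686) = 1.5698; 1/64.1 − 1/89.2 = 0.0043899.
t = 1.5698 / 0.0043899 ≈ 357.59 hours.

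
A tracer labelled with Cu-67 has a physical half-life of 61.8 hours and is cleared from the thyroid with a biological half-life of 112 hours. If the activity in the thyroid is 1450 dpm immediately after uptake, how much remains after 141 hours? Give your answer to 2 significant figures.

120 dpm

1/t_eff = 1/t_phys + 1/t_biol = 1/61.8 + 1/112 = 0.02511 per hour.
t_eff = 61.8 × 112 / (61.8 + 112) ≈ 39.825 hours.
Remaining = 1450 × (1/2)^(141/39.825) = 1450 × (1/2)^3.5405 ≈ 124.62 dpm.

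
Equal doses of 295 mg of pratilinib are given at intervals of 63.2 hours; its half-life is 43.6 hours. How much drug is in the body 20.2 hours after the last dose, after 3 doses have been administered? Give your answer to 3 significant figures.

321 mg

The 3 doses were given 146.6, 83.4, 20.2 hours ago.
Total = 295·(1/2)^(146.6/43.6) + 295·(1/2)^(83.4/43.6) + 295·(1/2)^(20.2/43.6)
      = 28.684 + 78.343 + 213.97 ≈ 321 mg.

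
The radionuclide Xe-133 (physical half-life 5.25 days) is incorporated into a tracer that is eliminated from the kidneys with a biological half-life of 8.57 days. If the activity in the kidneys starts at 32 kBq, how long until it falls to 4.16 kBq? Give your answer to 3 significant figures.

1/t_eff = 1/t_phys + 1/t_biol = 1/5.25 + 1/8.57 = 0.30716 per day.
t_eff = 5.25 × 8.57 / (5.25 + 8.57) ≈ 3.2556 days.
n = log₂(32/4.16) ≈ 2.9434; t = 2.9434 × 3.2556 ≈ 9.5826 days.

9.58 days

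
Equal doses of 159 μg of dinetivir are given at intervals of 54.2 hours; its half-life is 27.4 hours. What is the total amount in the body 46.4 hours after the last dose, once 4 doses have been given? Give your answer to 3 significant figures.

The 4 doses were given 209, 154.8, 100.6, 46.4 hours ago.
Total = 159·(1/2)^(209/27.4) + 159·(1/2)^(154.8/27.4) + 159·(1/2)^(100.6/27.4) + 159·(1/2)^(46.4/27.4)
      = 0.80393 + 3.1673 + 12.478 + 49.161 ≈ 65.611 μg.

65.6 μg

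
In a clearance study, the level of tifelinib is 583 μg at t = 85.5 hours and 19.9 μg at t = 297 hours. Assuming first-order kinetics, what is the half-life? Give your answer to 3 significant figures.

43.4 hours

Over Δt = 297 − 85.5 = 211.5 hours, the level fell by a factor of 583/19.9 ≈ 29.296.
n = log₂(29.296) ≈ 4.8727 half-lives, so t½ = 211.5/4.8727 ≈ 43.405 hours.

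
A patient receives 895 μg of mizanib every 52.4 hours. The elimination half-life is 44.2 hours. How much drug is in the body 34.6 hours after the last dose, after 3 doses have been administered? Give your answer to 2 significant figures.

850 μg

The 3 doses were given 139.4, 87, 34.6 hours ago.
Total = 895·(1/2)^(139.4/44.2) + 895·(1/2)^(87/44.2) + 895·(1/2)^(34.6/44.2)
      = 100.56 + 228.72 + 520.21 ≈ 849.48 μg.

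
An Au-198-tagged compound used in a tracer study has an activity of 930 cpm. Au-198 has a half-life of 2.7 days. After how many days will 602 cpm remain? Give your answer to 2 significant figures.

1.7 days

Fraction remaining = 602/930 ≈ 0.64731.
n = log₂(930/602) = ln(1.5449)/ln 2 ≈ 0.62747 half-lives.
t = n × t½ = 0.62747 × 2.7 ≈ 1.6942 days.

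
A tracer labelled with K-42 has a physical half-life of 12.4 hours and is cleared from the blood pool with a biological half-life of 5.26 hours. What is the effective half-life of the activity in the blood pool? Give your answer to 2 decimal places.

1/t_eff = 1/t_phys + 1/t_biol = 1/12.4 + 1/5.26 = 0.27076 per hour.
t_eff = 12.4 × 5.26 / (12.4 + 5.26) ≈ 3.6933 hours.

3.69 hours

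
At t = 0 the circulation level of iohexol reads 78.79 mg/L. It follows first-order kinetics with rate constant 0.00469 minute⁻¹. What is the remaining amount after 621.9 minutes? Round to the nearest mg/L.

t½ = ln 2 / k = 0.69315 / 0.00469 ≈ 147.79 minutes.
Number of half-lives: n = 621.9/147.79 ≈ 4.2079.
Remaining = 78.79 × (1/2)^4.2079 = 78.79 × 0.054111 ≈ 4.2634 mg/L.

4 mg/L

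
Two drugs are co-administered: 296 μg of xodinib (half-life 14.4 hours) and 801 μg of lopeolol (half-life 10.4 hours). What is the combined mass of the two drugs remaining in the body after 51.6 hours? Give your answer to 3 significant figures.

50.4 μg

xodinib: 296 × (1/2)^(51.6/14.4) = 296 × (1/2)^3.5833 ≈ 24.695 μg.
lopeolol: 801 × (1/2)^(51.6/10.4) = 801 × (1/2)^4.9615 ≈ 25.708 μg.
Total = 24.695 + 25.708 ≈ 50.402 μg.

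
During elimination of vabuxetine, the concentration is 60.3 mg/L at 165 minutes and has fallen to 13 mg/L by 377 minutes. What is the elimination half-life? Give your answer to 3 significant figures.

95.8 minutes

Over Δt = 377 − 165 = 212 minutes, the level fell by a factor of 60.3/13 ≈ 4.6385.
n = log₂(4.6385) ≈ 2.2136 half-lives, so t½ = 212/2.2136 ≈ 95.77 minutes.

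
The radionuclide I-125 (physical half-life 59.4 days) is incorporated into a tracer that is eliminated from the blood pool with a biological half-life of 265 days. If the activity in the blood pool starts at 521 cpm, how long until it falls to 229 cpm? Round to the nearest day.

58 days

1/t_eff = 1/t_phys + 1/t_biol = 1/59.4 + 1/265 = 0.020609 per day.
t_eff = 59.4 × 265 / (59.4 + 265) ≈ 48.523 days.
n = log₂(521/229) ≈ 1.1859; t = 1.1859 × 48.523 ≈ 57.546 days.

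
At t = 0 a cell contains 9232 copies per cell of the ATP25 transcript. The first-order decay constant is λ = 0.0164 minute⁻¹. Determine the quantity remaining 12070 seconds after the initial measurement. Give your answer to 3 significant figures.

341 copies per cell

t½ = ln 2 / λ = 0.69315 / 0.0164 ≈ 42.265 minutes.
Convert the elapsed time: 12070 seconds = 201.167 minutes.
Number of half-lives: n = 201.167/42.265 ≈ 4.7596.
Remaining = 9232 × (1/2)^4.7596 = 9232 × 0.036915 ≈ 340.8 copies per cell.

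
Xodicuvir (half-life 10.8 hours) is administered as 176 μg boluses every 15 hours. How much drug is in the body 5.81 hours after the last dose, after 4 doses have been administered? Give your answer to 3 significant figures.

192 μg

The 4 doses were given 50.81, 35.81, 20.81, 5.81 hours ago.
Total = 176·(1/2)^(50.81/10.8) + 176·(1/2)^(35.81/10.8) + 176·(1/2)^(20.81/10.8) + 176·(1/2)^(5.81/10.8)
      = 6.7496 + 17.676 + 46.288 + 121.22 ≈ 191.93 μg.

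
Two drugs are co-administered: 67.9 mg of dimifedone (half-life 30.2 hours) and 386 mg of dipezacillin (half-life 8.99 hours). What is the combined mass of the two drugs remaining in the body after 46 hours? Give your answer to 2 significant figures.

dimifedone: 67.9 × (1/2)^(46/30.2) = 67.9 × (1/2)^1.5232 ≈ 23.624 mg.
dipezacillin: 386 × (1/2)^(46/8.99) = 386 × (1/2)^5.1168 ≈ 11.124 mg.
Total = 23.624 + 11.124 ≈ 34.748 mg.

35 mg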